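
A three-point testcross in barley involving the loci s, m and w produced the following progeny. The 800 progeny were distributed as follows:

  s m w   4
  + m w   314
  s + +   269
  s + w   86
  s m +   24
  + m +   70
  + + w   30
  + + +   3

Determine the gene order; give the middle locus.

s

The two most frequent reciprocal classes, + m w and s + +, are the parental types, so the F1 was + m w / s + +.
The two rarest classes, s m w and + + +, are the double crossovers. Comparing them with the parentals, only the s allele has switched, so s is the middle locus and the order is m – s – w.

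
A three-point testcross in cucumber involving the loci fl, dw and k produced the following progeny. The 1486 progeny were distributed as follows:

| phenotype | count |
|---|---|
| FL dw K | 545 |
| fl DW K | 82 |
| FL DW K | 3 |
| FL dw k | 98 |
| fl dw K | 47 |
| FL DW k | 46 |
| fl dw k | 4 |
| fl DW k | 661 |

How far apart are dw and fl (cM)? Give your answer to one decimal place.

The two most frequent reciprocal classes, fl DW k and FL dw K, are the parental types, so the F1 was fl DW k / FL dw K.
The two rarest classes, fl dw k and FL DW K, are the double crossovers. Comparing them with the parentals, only the dw allele has switched, so dw is the middle locus and the order is k – dw – fl.
Crossovers in the dw–fl interval produce the single-crossover classes FL DW k and fl dw K (46 + 47 = 93) plus the double crossovers (7).
RF(dw–fl) = (93 + 7) / 1486 = 100/1486 = 0.0673 → 6.7 cM.

6.7 cM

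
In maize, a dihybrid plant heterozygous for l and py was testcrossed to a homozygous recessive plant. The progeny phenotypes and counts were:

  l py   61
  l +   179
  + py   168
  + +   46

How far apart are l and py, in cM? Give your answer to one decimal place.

The two most frequent classes, + py (168) and l + (179), are the parental types, so the F1 was + py / l +.
The recombinant classes are + + and l py: 46 + 61 = 107.
Recombination frequency = 107/454 = 0.2357 ≈ 23.6%, i.e. 23.6 cM.

23.6 cM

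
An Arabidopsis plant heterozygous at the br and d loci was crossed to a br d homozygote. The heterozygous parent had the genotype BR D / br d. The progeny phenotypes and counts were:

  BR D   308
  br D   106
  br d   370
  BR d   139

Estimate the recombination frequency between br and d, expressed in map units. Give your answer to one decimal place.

The recombinant classes are BR d and br D: 139 + 106 = 245.
Recombination frequency = 245/923 = 0.2654 ≈ 26.5%, i.e. 26.5 map units.

26.5 map units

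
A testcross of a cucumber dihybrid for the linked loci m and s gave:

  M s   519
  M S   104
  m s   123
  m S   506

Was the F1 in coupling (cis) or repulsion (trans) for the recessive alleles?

The two most frequent classes are M s (519) and m S (506); these are the parental (non-recombinant) types.
So the F1 carried M s on one chromosome and m S on the other — the recessive alleles are on opposite chromosomes (trans / repulsion).

trans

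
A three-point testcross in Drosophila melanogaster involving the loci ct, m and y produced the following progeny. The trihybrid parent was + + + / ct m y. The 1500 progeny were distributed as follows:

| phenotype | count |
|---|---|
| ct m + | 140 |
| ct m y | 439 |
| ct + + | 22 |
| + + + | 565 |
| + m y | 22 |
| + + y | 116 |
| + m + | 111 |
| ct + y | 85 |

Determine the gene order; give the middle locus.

ct

The two rarest classes, ct + + and + m y, are the double crossovers. Comparing them with the parentals, only the ct allele has switched, so ct is the middle locus and the order is y – ct – m.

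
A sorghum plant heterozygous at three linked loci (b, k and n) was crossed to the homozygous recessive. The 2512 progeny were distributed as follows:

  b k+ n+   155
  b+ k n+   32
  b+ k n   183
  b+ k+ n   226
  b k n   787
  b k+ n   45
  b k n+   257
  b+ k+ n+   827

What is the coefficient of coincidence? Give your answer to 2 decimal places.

0.83

The two most frequent reciprocal classes, b k n and b+ k+ n+, are the parental types, so the F1 was b k n / b+ k+ n+.
The two rarest classes, b k+ n and b+ k n+, are the double crossovers. Comparing them with the parentals, only the k allele has switched, so k is the middle locus and the order is b – k – n.
b–k: (338 + 77)/2512 = 0.1652; k–n: (483 + 77)/2512 = 0.2229.
Expected DCO frequency = 0.1652 × 0.2229 ≈ 0.03682; observed = 77/2512 ≈ 0.03065.
Coefficient of coincidence = 0.03065/0.03682 ≈ 0.83.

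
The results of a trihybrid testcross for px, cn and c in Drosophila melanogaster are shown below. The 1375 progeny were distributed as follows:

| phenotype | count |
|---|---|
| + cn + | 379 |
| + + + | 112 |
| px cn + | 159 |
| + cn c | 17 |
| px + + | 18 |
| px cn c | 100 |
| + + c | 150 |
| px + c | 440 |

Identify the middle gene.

The two most frequent reciprocal classes, + cn + and px + c, are the parental types, so the F1 was + cn + / px + c.
The two rarest classes, + cn c and px + +, are the double crossovers. Comparing them with the parentals, only the c allele has switched, so c is the middle locus and the order is cn – c – px.

c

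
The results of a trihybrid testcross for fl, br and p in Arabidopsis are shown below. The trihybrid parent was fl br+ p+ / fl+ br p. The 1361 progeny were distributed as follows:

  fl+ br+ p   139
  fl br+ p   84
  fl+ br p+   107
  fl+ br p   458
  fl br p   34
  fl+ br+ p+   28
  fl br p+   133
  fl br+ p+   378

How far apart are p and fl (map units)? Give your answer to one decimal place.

The two rarest classes, fl+ br+ p+ and fl br p, are the double crossovers. Comparing them with the parentals, only the fl allele has switched, so fl is the middle locus and the order is br – fl – p.
Crossovers in the fl–p interval produce the single-crossover classes fl br+ p and fl+ br p+ (84 + 107 = 191) plus the double crossovers (62).
RF(fl–p) = (191 + 62) / 1361 = 253/1361 = 0.1859 → 18.6 map units.

18.6 map units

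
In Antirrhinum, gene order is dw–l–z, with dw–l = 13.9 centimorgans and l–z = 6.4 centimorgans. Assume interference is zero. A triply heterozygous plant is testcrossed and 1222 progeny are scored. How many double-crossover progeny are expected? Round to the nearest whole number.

11

Map distances give recombination frequencies of 0.139 and 0.064 for the two intervals.
With no interference, expected double-crossover frequency = 0.139 × 0.064 = 0.00890.
Expected number = 0.00890 × 1222 = 10.87 ≈ 11.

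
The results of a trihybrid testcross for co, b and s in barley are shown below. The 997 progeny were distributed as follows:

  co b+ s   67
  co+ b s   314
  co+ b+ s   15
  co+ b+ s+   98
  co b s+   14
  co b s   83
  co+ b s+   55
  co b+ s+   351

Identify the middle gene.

The two most frequent reciprocal classes, co b+ s+ and co+ b s, are the parental types, so the F1 was co b+ s+ / co+ b s.
The two rarest classes, co b s+ and co+ b+ s, are the double crossovers. Comparing them with the parentals, only the b allele has switched, so b is the middle locus and the order is s – b – co.

b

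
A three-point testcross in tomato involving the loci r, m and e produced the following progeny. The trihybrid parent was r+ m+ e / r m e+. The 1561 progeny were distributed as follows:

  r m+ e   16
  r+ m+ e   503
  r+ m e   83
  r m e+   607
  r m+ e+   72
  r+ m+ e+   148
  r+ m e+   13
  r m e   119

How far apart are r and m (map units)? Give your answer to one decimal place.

The two rarest classes, r m+ e and r+ m e+, are the double crossovers. Comparing them with the parentals, only the r allele has switched, so r is the middle locus and the order is e – r – m.
Crossovers in the r–m interval produce the single-crossover classes r+ m e and r m+ e+ (83 + 72 = 155) plus the double crossovers (29).
RF(r–m) = (155 + 29) / 1561 = 184/1561 = 0.1179 → 11.8 map units.

11.8 map units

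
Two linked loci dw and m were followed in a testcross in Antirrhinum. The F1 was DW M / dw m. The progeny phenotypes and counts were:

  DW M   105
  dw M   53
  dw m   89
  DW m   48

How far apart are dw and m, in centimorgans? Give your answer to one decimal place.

The recombinant classes are DW m and dw M: 48 + 53 = 101.
Recombination frequency = 101/295 = 0.3424 ≈ 34.2%, i.e. 34.2 centimorgans.

34.2 centimorgans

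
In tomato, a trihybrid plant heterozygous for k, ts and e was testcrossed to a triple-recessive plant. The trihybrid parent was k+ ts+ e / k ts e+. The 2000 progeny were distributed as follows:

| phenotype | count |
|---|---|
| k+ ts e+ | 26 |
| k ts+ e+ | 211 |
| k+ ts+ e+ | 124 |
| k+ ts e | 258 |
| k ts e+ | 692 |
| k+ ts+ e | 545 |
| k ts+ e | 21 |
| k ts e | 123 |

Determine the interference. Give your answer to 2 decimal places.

0.38

The two rarest classes, k ts+ e and k+ ts e+, are the double crossovers. Comparing them with the parentals, only the k allele has switched, so k is the middle locus and the order is ts – k – e.
ts–k: (469 + 47)/2000 = 0.2580; k–e: (247 + 47)/2000 = 0.1470.
Expected DCO frequency = 0.2580 × 0.1470 ≈ 0.03793; observed = 47/2000 ≈ 0.02350.
Coefficient of coincidence = 0.02350/0.03793 ≈ 0.62; interference = 1 − 0.62 = 0.38.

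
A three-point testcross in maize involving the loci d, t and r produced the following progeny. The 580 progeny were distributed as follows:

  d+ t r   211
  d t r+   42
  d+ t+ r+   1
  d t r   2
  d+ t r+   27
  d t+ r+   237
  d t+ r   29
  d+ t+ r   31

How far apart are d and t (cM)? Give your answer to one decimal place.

The two most frequent reciprocal classes, d t+ r+ and d+ t r, are the parental types, so the F1 was d t+ r+ / d+ t r.
The two rarest classes, d+ t+ r+ and d t r, are the double crossovers. Comparing them with the parentals, only the d allele has switched, so d is the middle locus and the order is t – d – r.
Crossovers in the t–d interval produce the single-crossover classes d t r+ and d+ t+ r (42 + 31 = 73) plus the double crossovers (3).
RF(t–d) = (73 + 3) / 580 = 76/580 = 0.1310 → 13.1 cM.

13.1 cM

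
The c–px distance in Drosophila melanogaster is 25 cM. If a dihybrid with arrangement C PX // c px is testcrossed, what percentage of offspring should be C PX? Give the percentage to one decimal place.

37.5%

A map distance of 25 cM corresponds to a recombination frequency of 0.250.
The F1 is C PX / c px, so C PX is a parental gamete class with expected frequency (1 − r)/2 = 0.750/2 = 0.3750.
That is 0.3750 = 37.5% of the progeny.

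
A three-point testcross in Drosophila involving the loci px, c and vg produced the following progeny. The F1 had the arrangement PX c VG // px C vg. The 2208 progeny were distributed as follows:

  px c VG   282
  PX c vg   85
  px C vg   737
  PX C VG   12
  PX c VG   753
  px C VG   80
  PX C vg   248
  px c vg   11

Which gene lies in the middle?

The two rarest classes, PX C VG and px c vg, are the double crossovers. Comparing them with the parentals, only the c allele has switched, so c is the middle locus and the order is px – c – vg.

c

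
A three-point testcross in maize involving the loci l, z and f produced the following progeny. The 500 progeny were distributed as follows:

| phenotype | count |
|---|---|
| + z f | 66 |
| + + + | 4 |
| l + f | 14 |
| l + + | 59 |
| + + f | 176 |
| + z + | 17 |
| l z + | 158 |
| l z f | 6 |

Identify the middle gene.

f

The two most frequent reciprocal classes, l z + and + + f, are the parental types, so the F1 was l z + / + + f.
The two rarest classes, l z f and + + +, are the double crossovers. Comparing them with the parentals, only the f allele has switched, so f is the middle locus and the order is z – f – l.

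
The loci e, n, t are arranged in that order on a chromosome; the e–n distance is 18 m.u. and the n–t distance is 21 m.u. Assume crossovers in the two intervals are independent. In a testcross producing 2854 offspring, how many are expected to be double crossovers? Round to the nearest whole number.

Map distances give recombination frequencies of 0.180 and 0.210 for the two intervals.
With no interference, expected double-crossover frequency = 0.180 × 0.210 = 0.03780.
Expected number = 0.03780 × 2854 = 107.88 ≈ 108.

108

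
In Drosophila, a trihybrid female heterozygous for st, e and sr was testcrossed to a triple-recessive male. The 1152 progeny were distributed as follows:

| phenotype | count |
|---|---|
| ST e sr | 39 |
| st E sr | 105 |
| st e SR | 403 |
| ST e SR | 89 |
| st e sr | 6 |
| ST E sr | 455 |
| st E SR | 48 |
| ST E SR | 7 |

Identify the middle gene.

sr

The two most frequent reciprocal classes, ST E sr and st e SR, are the parental types, so the F1 was ST E sr / st e SR.
The two rarest classes, ST E SR and st e sr, are the double crossovers. Comparing them with the parentals, only the sr allele has switched, so sr is the middle locus and the order is st – sr – e.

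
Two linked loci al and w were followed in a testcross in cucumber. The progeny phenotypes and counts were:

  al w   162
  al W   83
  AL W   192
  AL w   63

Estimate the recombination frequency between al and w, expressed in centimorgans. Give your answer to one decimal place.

The two most frequent classes, AL W (192) and al w (162), are the parental types, so the F1 was AL W / al w.
The recombinant classes are AL w and al W: 63 + 83 = 146.
Recombination frequency = 146/500 = 0.2920 ≈ 29.2%, i.e. 29.2 centimorgans.

29.2 centimorgans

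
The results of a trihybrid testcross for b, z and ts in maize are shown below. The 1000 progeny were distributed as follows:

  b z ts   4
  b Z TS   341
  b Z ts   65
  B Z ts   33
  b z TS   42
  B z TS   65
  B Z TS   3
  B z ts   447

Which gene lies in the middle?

b

The two most frequent reciprocal classes, B z ts and b Z TS, are the parental types, so the F1 was B z ts / b Z TS.
The two rarest classes, b z ts and B Z TS, are the double crossovers. Comparing them with the parentals, only the b allele has switched, so b is the middle locus and the order is ts – b – z.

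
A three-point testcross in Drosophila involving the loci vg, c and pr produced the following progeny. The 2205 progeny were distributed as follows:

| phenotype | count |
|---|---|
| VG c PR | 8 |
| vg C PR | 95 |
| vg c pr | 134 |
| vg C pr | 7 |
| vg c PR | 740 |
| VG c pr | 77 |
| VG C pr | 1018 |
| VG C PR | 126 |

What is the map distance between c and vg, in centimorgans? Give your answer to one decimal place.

The two most frequent reciprocal classes, VG C pr and vg c PR, are the parental types, so the F1 was VG C pr / vg c PR.
The two rarest classes, vg C pr and VG c PR, are the double crossovers. Comparing them with the parentals, only the vg allele has switched, so vg is the middle locus and the order is pr – vg – c.
Crossovers in the vg–c interval produce the single-crossover classes VG c pr and vg C PR (77 + 95 = 172) plus the double crossovers (15).
RF(vg–c) = (172 + 15) / 2205 = 187/2205 = 0.0848 → 8.5 centimorgans.

8.5 centimorgans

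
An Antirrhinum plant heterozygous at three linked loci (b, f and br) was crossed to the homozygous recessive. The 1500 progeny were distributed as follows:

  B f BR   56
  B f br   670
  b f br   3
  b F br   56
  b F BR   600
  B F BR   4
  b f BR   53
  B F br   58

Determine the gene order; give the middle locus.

b

The two most frequent reciprocal classes, b F BR and B f br, are the parental types, so the F1 was b F BR / B f br.
The two rarest classes, B F BR and b f br, are the double crossovers. Comparing them with the parentals, only the b allele has switched, so b is the middle locus and the order is f – b – br.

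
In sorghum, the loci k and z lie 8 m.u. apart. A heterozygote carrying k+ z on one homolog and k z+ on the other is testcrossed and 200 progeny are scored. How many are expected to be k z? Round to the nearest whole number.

8

A map distance of 8 m.u. corresponds to a recombination frequency of 0.080.
The F1 is k+ z / k z+, so k z is a recombinant gamete class with expected frequency r/2 = 0.080/2 = 0.0400.
Expected number = 0.0400 × 200 = 8.00 ≈ 8.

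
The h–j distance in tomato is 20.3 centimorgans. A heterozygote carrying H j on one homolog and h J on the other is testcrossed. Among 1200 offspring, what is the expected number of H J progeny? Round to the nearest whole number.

A map distance of 20.3 centimorgans corresponds to a recombination frequency of 0.203.
The F1 is H j / h J, so H J is a recombinant gamete class with expected frequency r/2 = 0.203/2 = 0.1015.
Expected number = 0.1015 × 1200 = 121.80 ≈ 122.

122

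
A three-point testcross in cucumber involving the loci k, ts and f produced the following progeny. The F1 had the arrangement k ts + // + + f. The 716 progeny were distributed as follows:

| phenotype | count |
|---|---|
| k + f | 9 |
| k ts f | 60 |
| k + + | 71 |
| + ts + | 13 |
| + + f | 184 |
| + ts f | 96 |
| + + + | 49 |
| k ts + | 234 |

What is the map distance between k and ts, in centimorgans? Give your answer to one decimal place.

26.4 centimorgans

The two rarest classes, + ts + and k + f, are the double crossovers. Comparing them with the parentals, only the k allele has switched, so k is the middle locus and the order is f – k – ts.
Crossovers in the k–ts interval produce the single-crossover classes k + + and + ts f (71 + 96 = 167) plus the double crossovers (22).
RF(k–ts) = (167 + 22) / 716 = 189/716 = 0.2640 → 26.4 centimorgans.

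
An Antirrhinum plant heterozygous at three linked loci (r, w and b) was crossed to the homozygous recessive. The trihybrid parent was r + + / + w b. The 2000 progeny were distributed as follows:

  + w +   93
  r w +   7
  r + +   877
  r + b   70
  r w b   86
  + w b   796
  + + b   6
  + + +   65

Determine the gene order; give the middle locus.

w

The two rarest classes, r w + and + + b, are the double crossovers. Comparing them with the parentals, only the w allele has switched, so w is the middle locus and the order is b – w – r.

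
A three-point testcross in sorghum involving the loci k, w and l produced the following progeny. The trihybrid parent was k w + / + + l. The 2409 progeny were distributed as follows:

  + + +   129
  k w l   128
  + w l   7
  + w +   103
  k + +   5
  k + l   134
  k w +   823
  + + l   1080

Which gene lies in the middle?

w

The two rarest classes, k + + and + w l, are the double crossovers. Comparing them with the parentals, only the w allele has switched, so w is the middle locus and the order is k – w – l.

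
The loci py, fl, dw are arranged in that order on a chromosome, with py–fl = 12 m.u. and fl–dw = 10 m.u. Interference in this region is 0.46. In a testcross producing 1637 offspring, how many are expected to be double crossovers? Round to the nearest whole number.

11

Map distances give recombination frequencies of 0.120 and 0.100 for the two intervals.
With interference 0.46 (so coincidence = 0.54), expected double-crossover frequency = 0.120 × 0.100 × 0.54 = 0.00648.
Expected number = 0.00648 × 1637 = 10.61 ≈ 11.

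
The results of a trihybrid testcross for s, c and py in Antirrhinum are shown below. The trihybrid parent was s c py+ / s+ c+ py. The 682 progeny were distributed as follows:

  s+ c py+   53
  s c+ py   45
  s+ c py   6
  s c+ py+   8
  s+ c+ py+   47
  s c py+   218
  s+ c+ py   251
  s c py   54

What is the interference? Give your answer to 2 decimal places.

The two rarest classes, s c+ py+ and s+ c py, are the double crossovers. Comparing them with the parentals, only the c allele has switched, so c is the middle locus and the order is s – c – py.
s–c: (98 + 14)/682 = 0.1642; c–py: (101 + 14)/682 = 0.1686.
Expected DCO frequency = 0.1642 × 0.1686 ≈ 0.02768; observed = 14/682 ≈ 0.02053.
Coefficient of coincidence = 0.02053/0.02768 ≈ 0.74; interference = 1 − 0.74 = 0.26.

0.26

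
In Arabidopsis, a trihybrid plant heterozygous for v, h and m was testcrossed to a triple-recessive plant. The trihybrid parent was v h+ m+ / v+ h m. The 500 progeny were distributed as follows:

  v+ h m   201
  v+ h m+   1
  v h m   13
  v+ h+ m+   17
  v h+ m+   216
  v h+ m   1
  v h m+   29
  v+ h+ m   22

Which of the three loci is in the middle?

m

The two rarest classes, v h+ m and v+ h m+, are the double crossovers. Comparing them with the parentals, only the m allele has switched, so m is the middle locus and the order is h – m – v.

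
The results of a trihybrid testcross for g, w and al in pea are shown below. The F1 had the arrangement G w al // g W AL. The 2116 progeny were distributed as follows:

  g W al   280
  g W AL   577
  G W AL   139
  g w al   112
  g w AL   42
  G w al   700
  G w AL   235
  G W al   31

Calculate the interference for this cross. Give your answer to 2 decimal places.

0.19

The two rarest classes, G W al and g w AL, are the double crossovers. Comparing them with the parentals, only the w allele has switched, so w is the middle locus and the order is al – w – g.
al–w: (515 + 73)/2116 = 0.2779; w–g: (251 + 73)/2116 = 0.1531.
Expected DCO frequency = 0.2779 × 0.1531 ≈ 0.04255; observed = 73/2116 ≈ 0.03450.
Coefficient of coincidence = 0.03450/0.04255 ≈ 0.81; interference = 1 − 0.81 = 0.19.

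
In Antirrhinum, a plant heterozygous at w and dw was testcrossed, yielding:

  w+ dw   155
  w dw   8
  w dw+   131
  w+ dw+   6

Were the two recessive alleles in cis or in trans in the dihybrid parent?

trans

The two most frequent classes are w+ dw (155) and w dw+ (131); these are the parental (non-recombinant) types.
So the F1 carried w+ dw on one chromosome and w dw+ on the other — the recessive alleles are on opposite chromosomes (trans / repulsion).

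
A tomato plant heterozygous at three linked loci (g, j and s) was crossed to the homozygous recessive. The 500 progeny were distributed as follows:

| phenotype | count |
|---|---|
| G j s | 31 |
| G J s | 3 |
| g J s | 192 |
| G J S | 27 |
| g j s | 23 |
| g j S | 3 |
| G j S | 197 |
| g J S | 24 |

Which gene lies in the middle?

The two most frequent reciprocal classes, G j S and g J s, are the parental types, so the F1 was G j S / g J s.
The two rarest classes, g j S and G J s, are the double crossovers. Comparing them with the parentals, only the g allele has switched, so g is the middle locus and the order is s – g – j.

g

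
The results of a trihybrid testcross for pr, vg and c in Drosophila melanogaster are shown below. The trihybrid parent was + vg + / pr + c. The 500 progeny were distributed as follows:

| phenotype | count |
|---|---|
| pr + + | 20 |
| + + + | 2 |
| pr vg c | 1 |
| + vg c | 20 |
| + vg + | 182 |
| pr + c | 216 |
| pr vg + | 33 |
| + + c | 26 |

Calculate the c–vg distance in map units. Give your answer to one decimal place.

8.6 map units

The two rarest classes, + + + and pr vg c, are the double crossovers. Comparing them with the parentals, only the vg allele has switched, so vg is the middle locus and the order is c – vg – pr.
Crossovers in the c–vg interval produce the single-crossover classes + vg c and pr + + (20 + 20 = 40) plus the double crossovers (3).
RF(c–vg) = (40 + 3) / 500 = 43/500 = 0.0860 → 8.6 map units.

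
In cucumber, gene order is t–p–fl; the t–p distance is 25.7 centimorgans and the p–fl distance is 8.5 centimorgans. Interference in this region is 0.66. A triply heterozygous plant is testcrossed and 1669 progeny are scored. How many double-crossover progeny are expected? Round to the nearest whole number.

Map distances give recombination frequencies of 0.257 and 0.085 for the two intervals.
With interference 0.66 (so coincidence = 0.34), expected double-crossover frequency = 0.257 × 0.085 × 0.34 = 0.00743.
Expected number = 0.00743 × 1669 = 12.40 ≈ 12.

12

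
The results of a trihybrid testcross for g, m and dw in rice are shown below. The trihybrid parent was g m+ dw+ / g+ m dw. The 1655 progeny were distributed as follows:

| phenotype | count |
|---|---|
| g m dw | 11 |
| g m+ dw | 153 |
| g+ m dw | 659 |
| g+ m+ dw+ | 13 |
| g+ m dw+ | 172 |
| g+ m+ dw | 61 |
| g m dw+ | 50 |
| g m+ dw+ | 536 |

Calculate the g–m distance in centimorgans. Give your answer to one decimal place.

8.2 centimorgans

The two rarest classes, g+ m+ dw+ and g m dw, are the double crossovers. Comparing them with the parentals, only the g allele has switched, so g is the middle locus and the order is m – g – dw.
Crossovers in the m–g interval produce the single-crossover classes g m dw+ and g+ m+ dw (50 + 61 = 111) plus the double crossovers (24).
RF(m–g) = (111 + 24) / 1655 = 135/1655 = 0.0816 → 8.2 centimorgans.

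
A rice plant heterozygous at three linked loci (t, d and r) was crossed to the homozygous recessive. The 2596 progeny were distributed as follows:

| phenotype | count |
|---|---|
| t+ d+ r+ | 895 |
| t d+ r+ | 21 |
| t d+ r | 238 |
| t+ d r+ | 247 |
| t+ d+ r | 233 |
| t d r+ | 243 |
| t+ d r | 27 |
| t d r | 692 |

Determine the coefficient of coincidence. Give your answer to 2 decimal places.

The two most frequent reciprocal classes, t+ d+ r+ and t d r, are the parental types, so the F1 was t+ d+ r+ / t d r.
The two rarest classes, t d+ r+ and t+ d r, are the double crossovers. Comparing them with the parentals, only the t allele has switched, so t is the middle locus and the order is r – t – d.
r–t: (476 + 48)/2596 = 0.2018; t–d: (485 + 48)/2596 = 0.2053.
Expected DCO frequency = 0.2018 × 0.2053 ≈ 0.04143; observed = 48/2596 ≈ 0.01849.
Coefficient of coincidence = 0.01849/0.04143 ≈ 0.45.

0.45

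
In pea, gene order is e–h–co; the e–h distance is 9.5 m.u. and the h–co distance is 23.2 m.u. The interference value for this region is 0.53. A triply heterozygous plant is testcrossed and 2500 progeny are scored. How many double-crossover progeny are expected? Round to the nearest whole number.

26

Map distances give recombination frequencies of 0.095 and 0.232 for the two intervals.
With interference 0.53 (so coincidence = 0.47), expected double-crossover frequency = 0.095 × 0.232 × 0.47 = 0.01036.
Expected number = 0.01036 × 2500 = 25.90 ≈ 26.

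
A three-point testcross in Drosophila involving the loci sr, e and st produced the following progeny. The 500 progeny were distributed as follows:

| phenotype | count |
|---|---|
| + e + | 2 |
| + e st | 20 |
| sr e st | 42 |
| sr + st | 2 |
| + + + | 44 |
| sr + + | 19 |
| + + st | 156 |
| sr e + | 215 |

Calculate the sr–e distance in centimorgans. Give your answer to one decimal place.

The two most frequent reciprocal classes, sr e + and + + st, are the parental types, so the F1 was sr e + / + + st.
The two rarest classes, + e + and sr + st, are the double crossovers. Comparing them with the parentals, only the sr allele has switched, so sr is the middle locus and the order is e – sr – st.
Crossovers in the e–sr interval produce the single-crossover classes sr + + and + e st (19 + 20 = 39) plus the double crossovers (4).
RF(e–sr) = (39 + 4) / 500 = 43/500 = 0.0860 → 8.6 centimorgans.

8.6 centimorgans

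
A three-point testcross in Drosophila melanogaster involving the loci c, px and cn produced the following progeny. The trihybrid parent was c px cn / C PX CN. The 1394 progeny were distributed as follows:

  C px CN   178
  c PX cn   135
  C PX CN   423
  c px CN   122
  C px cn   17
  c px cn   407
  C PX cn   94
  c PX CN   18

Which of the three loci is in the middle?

c

The two rarest classes, C px cn and c PX CN, are the double crossovers. Comparing them with the parentals, only the c allele has switched, so c is the middle locus and the order is px – c – cn.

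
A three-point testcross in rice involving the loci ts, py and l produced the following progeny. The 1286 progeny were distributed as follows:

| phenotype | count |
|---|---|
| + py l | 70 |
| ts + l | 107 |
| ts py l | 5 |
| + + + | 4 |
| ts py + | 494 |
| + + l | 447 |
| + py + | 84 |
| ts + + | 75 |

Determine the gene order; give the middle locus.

l

The two most frequent reciprocal classes, + + l and ts py +, are the parental types, so the F1 was + + l / ts py +.
The two rarest classes, + + + and ts py l, are the double crossovers. Comparing them with the parentals, only the l allele has switched, so l is the middle locus and the order is ts – l – py.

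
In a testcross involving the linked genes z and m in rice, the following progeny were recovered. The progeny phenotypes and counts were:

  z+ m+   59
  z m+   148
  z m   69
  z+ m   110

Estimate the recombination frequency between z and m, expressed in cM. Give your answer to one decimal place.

33.2 cM

The two most frequent classes, z+ m (110) and z m+ (148), are the parental types, so the F1 was z+ m / z m+.
The recombinant classes are z+ m+ and z m: 59 + 69 = 128.
Recombination frequency = 128/386 = 0.3316 ≈ 33.2%, i.e. 33.2 cM.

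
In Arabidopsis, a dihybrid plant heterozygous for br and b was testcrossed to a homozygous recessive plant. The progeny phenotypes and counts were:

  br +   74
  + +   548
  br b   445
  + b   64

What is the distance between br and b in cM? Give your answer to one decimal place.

The two most frequent classes, + + (548) and br b (445), are the parental types, so the F1 was + + / br b.
The recombinant classes are + b and br +: 64 + 74 = 138.
Recombination frequency = 138/1131 = 0.1220 ≈ 12.2%, i.e. 12.2 cM.

12.2 cM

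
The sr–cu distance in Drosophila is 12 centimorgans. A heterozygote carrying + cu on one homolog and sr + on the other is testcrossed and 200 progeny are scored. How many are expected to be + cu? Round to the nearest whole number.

88

A map distance of 12 centimorgans corresponds to a recombination frequency of 0.120.
The F1 is + cu / sr +, so + cu is a parental gamete class with expected frequency (1 − r)/2 = 0.880/2 = 0.4400.
Expected number = 0.4400 × 200 = 88.00 ≈ 88.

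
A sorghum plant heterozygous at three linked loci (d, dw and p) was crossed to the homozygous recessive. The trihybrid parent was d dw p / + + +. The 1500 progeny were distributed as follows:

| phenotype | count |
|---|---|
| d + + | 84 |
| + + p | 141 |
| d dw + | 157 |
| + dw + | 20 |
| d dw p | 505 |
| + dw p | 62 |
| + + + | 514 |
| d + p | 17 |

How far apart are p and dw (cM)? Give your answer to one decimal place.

22.3 cM

The two rarest classes, d + p and + dw +, are the double crossovers. Comparing them with the parentals, only the dw allele has switched, so dw is the middle locus and the order is d – dw – p.
Crossovers in the dw–p interval produce the single-crossover classes d dw + and + + p (157 + 141 = 298) plus the double crossovers (37).
RF(dw–p) = (298 + 37) / 1500 = 335/1500 = 0.2233 → 22.3 cM.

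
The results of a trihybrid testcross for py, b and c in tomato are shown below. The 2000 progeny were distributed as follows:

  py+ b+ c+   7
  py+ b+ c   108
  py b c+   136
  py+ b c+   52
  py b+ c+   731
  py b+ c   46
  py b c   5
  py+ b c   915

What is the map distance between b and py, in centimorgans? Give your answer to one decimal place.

12.8 centimorgans

The two most frequent reciprocal classes, py+ b c and py b+ c+, are the parental types, so the F1 was py+ b c / py b+ c+.
The two rarest classes, py b c and py+ b+ c+, are the double crossovers. Comparing them with the parentals, only the py allele has switched, so py is the middle locus and the order is c – py – b.
Crossovers in the py–b interval produce the single-crossover classes py+ b+ c and py b c+ (108 + 136 = 244) plus the double crossovers (12).
RF(py–b) = (244 + 12) / 2000 = 256/2000 = 0.1280 → 12.8 centimorgans.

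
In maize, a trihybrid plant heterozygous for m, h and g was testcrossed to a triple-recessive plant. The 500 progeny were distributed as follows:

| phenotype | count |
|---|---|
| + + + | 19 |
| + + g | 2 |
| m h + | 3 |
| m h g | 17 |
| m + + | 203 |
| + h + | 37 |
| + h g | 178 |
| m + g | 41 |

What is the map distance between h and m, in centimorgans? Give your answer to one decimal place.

The two most frequent reciprocal classes, + h g and m + +, are the parental types, so the F1 was + h g / m + +.
The two rarest classes, + + g and m h +, are the double crossovers. Comparing them with the parentals, only the h allele has switched, so h is the middle locus and the order is g – h – m.
Crossovers in the h–m interval produce the single-crossover classes m h g and + + + (17 + 19 = 36) plus the double crossovers (5).
RF(h–m) = (36 + 5) / 500 = 41/500 = 0.0820 → 8.2 centimorgans.

8.2 centimorgans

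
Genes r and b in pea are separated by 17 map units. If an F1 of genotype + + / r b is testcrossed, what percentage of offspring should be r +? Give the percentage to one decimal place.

A map distance of 17 map units corresponds to a recombination frequency of 0.170.
The F1 is + + / r b, so r + is a recombinant gamete class with expected frequency r/2 = 0.170/2 = 0.0850.
That is 0.0850 = 8.5% of the progeny.

8.5%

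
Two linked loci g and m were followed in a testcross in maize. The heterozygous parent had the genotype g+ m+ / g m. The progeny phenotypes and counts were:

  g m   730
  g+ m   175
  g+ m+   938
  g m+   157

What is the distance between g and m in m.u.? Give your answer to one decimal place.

The recombinant classes are g+ m and g m+: 175 + 157 = 332.
Recombination frequency = 332/2000 = 0.1660 ≈ 16.6%, i.e. 16.6 m.u.

16.6 m.u.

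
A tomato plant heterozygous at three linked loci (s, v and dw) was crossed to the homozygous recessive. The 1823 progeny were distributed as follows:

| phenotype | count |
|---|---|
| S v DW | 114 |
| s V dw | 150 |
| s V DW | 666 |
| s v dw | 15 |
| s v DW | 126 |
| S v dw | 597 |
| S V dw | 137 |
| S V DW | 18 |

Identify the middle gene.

The two most frequent reciprocal classes, s V DW and S v dw, are the parental types, so the F1 was s V DW / S v dw.
The two rarest classes, S V DW and s v dw, are the double crossovers. Comparing them with the parentals, only the s allele has switched, so s is the middle locus and the order is dw – s – v.

s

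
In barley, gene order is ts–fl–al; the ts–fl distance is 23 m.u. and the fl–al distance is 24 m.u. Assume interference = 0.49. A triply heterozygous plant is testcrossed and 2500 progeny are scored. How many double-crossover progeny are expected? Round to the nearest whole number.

Map distances give recombination frequencies of 0.230 and 0.240 for the two intervals.
With interference 0.49 (so coincidence = 0.51), expected double-crossover frequency = 0.230 × 0.240 × 0.51 = 0.02815.
Expected number = 0.02815 × 2500 = 70.38 ≈ 70.

70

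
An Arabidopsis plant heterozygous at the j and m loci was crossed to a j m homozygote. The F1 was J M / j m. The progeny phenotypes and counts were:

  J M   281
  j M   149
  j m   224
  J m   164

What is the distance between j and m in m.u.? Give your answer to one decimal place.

The recombinant classes are J m and j M: 164 + 149 = 313.
Recombination frequency = 313/818 = 0.3826 ≈ 38.3%, i.e. 38.3 m.u.

38.3 m.u.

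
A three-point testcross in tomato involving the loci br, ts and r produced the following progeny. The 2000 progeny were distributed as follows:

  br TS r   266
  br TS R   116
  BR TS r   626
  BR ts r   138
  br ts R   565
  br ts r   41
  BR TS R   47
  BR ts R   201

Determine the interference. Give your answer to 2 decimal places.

0.07

The two most frequent reciprocal classes, br ts R and BR TS r, are the parental types, so the F1 was br ts R / BR TS r.
The two rarest classes, br ts r and BR TS R, are the double crossovers. Comparing them with the parentals, only the r allele has switched, so r is the middle locus and the order is ts – r – br.
ts–r: (254 + 88)/2000 = 0.1710; r–br: (467 + 88)/2000 = 0.2775.
Expected DCO frequency = 0.1710 × 0.2775 ≈ 0.04745; observed = 88/2000 ≈ 0.04400.
Coefficient of coincidence = 0.04400/0.04745 ≈ 0.93; interference = 1 − 0.93 = 0.07.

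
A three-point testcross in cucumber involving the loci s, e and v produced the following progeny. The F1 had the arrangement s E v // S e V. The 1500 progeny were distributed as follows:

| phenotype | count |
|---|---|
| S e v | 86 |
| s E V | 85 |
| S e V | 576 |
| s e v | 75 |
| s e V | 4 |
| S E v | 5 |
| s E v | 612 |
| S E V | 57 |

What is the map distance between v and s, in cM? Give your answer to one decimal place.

12.0 cM

The two rarest classes, S E v and s e V, are the double crossovers. Comparing them with the parentals, only the s allele has switched, so s is the middle locus and the order is v – s – e.
Crossovers in the v–s interval produce the single-crossover classes s E V and S e v (85 + 86 = 171) plus the double crossovers (9).
RF(v–s) = (171 + 9) / 1500 = 180/1500 = 0.1200 → 12.0 cM.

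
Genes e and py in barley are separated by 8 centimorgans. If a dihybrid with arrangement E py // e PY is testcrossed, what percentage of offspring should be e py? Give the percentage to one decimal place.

4.0%

A map distance of 8 centimorgans corresponds to a recombination frequency of 0.080.
The F1 is E py / e PY, so e py is a recombinant gamete class with expected frequency r/2 = 0.080/2 = 0.0400.
That is 0.0400 = 4.0% of the progeny.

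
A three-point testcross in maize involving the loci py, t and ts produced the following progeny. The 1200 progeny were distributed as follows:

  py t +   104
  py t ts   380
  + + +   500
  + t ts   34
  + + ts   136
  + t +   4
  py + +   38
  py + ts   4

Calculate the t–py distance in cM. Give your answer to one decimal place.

6.7 cM

The two most frequent reciprocal classes, + + + and py t ts, are the parental types, so the F1 was + + + / py t ts.
The two rarest classes, + t + and py + ts, are the double crossovers. Comparing them with the parentals, only the t allele has switched, so t is the middle locus and the order is py – t – ts.
Crossovers in the py–t interval produce the single-crossover classes py + + and + t ts (38 + 34 = 72) plus the double crossovers (8).
RF(py–t) = (72 + 8) / 1200 = 80/1200 = 0.0667 → 6.7 cM.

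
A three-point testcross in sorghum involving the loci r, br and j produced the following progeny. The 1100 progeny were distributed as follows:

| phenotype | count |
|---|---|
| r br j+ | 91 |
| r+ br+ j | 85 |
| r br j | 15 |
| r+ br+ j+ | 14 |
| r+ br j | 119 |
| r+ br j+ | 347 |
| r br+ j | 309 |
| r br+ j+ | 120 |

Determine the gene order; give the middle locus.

The two most frequent reciprocal classes, r br+ j and r+ br j+, are the parental types, so the F1 was r br+ j / r+ br j+.
The two rarest classes, r br j and r+ br+ j+, are the double crossovers. Comparing them with the parentals, only the br allele has switched, so br is the middle locus and the order is j – br – r.

br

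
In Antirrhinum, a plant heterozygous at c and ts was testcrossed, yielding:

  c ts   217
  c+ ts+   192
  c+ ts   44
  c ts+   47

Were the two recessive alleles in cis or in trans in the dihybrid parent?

The two most frequent classes are c+ ts+ (192) and c ts (217); these are the parental (non-recombinant) types.
So the F1 carried c+ ts+ on one chromosome and c ts on the other — the recessive alleles are on the same chromosome (cis / coupling).

cis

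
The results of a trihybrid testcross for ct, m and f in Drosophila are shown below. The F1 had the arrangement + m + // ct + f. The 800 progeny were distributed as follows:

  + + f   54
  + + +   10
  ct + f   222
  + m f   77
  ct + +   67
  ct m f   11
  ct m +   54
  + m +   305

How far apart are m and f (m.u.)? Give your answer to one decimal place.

20.6 m.u.

The two rarest classes, + + + and ct m f, are the double crossovers. Comparing them with the parentals, only the m allele has switched, so m is the middle locus and the order is f – m – ct.
Crossovers in the f–m interval produce the single-crossover classes + m f and ct + + (77 + 67 = 144) plus the double crossovers (21).
RF(f–m) = (144 + 21) / 800 = 165/800 = 0.2062 → 20.6 m.u.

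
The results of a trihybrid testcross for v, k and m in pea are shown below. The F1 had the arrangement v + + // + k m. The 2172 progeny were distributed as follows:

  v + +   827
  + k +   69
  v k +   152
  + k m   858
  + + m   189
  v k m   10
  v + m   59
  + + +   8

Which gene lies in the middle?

The two rarest classes, + + + and v k m, are the double crossovers. Comparing them with the parentals, only the v allele has switched, so v is the middle locus and the order is k – v – m.

v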